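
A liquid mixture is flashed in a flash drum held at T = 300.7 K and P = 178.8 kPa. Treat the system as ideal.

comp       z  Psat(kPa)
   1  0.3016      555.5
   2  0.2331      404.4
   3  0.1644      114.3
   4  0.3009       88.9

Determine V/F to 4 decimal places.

V/F = 0.8870

Raoult's law: Kᵢ = Pᵢˢᵃᵗ/P = Pᵢˢᵃᵗ/178.8.
  K_1 = 555.5/178.8 = 3.106823, K_2 = 404.4/178.8 = 2.261745, K_3 = 114.3/178.8 = 0.639262, K_4 = 88.9/178.8 = 0.497204
Material balance + equilibrium reduce to Σ zᵢ(Kᵢ−1)/(1+V/F(Kᵢ−1)) = 0.
Feasibility: ΣzᵢKᵢ = 1.7189, Σzᵢ/Kᵢ = 1.0625 — both > 1, two phases present.
Newton iteration, V/F⁰ = 0.5:
  V/F = 0.5000: g = 0.21533, g' = -0.6246 → V/F = 0.8447
  V/F = 0.8447: g = 0.02266, g' = -0.5343 → V/F = 0.8872
  V/F = 0.8872: g = -0.00010, g' = -0.5394 → V/F = 0.8870
Converged at V/F = 0.8870.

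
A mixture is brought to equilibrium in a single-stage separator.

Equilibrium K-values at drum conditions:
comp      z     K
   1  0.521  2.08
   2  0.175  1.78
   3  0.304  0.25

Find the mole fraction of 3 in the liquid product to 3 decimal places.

Material balance + equilibrium reduce to Σ zᵢ(Kᵢ−1)/(1+V/F(Kᵢ−1)) = 0.
g(0) = ΣzᵢKᵢ − 1 = 0.471 and g(1) = 1 − Σzᵢ/Kᵢ = -0.565, so a root lies in (0, 1).
Newton–Raphson from V/F = 0.69:
  V/F = 0.690: g = -0.0614, g' = -0.979 → V/F = 0.627
  V/F = 0.627: g = -0.0035, g' = -0.874 → V/F = 0.623
Converged at V/F = 0.623.
Compositions from xᵢ = zᵢ/(1+V/F(Kᵢ−1)), yᵢ = Kᵢxᵢ:
  1: x = 0.311, y = 0.648
  2: x = 0.118, y = 0.210
  3: x = 0.571, y = 0.143

x_3 = 0.571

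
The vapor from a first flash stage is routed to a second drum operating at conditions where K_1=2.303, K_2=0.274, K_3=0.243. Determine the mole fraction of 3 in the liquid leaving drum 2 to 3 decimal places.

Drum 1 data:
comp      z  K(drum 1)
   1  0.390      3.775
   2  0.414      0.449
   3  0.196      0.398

Drum 1:
Newton iteration, ψ₁⁰ = 0.5:
  ψ₁ = 0.500: g = -0.0304, g' = -0.912 → ψ₁ = 0.467
Converged at ψ₁ = 0.467.
Drum-1 compositions:
  1: x = 0.170, y = 0.641
  2: x = 0.557, y = 0.250
  3: x = 0.273, y = 0.109
Drum-2 feed = drum-1 vapor: z₂ = (0.6412, 0.2503, 0.1085).
Drum 2:
Newton–Raphson from ψ₂ = 0.69:
  ψ₂ = 0.690: g = -0.0962, g' = -1.104 → ψ₂ = 0.603
  ψ₂ = 0.603: g = -0.0064, g' = -0.969 → ψ₂ = 0.596
Converged at ψ₂ = 0.596.
  1: x = 0.361, y = 0.831
  2: x = 0.441, y = 0.121
  3: x = 0.198, y = 0.048

x_3 (drum 2) = 0.198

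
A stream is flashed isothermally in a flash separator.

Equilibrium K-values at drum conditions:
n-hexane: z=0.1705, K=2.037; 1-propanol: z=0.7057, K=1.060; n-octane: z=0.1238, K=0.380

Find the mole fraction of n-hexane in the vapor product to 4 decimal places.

Material balance + equilibrium reduce to Σ zᵢ(Kᵢ−1)/(1+V/F(Kᵢ−1)) = 0.
Feasibility: ΣzᵢKᵢ = 1.1424, Σzᵢ/Kᵢ = 1.0752 — both > 1, two phases present.
Iterate (Newton) starting at V/F = 0.43:
  V/F = 0.4300: g = 0.05890, g' = -0.1786 → V/F = 0.7598
  V/F = 0.7598: g = -0.00573, g' = -0.2298 → V/F = 0.7349
  V/F = 0.7349: g = -0.00010, g' = -0.2220 → V/F = 0.7344
Converged at V/F = 0.7344.
Compositions from xᵢ = zᵢ/(1+V/F(Kᵢ−1)), yᵢ = Kᵢxᵢ:
  n-hexane: x = 0.0968, y = 0.1972
  1-propanol: x = 0.6759, y = 0.7165
  n-octane: x = 0.2273, y = 0.0864

y_n-hexane = 0.1972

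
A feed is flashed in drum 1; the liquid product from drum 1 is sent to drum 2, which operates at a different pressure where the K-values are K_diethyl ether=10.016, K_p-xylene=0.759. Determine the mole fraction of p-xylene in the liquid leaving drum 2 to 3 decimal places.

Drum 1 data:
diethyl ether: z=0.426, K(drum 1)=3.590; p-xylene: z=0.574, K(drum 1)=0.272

x_p-xylene (drum 2) = 0.974

Drum 1:
Newton iteration, ψ₁⁰ = 0.53:
  ψ₁ = 0.530: g = -0.2154, g' = -1.314 → ψ₁ = 0.366
  ψ₁ = 0.366: g = -0.0034, g' = -1.318 → ψ₁ = 0.364
Converged at ψ₁ = 0.364.
Drum-1 compositions:
  diethyl ether: x = 0.219, y = 0.788
  p-xylene: x = 0.781, y = 0.212
Drum-2 feed = drum-1 liquid: z₂ = (0.2194, 0.7806).
Drum 2:
Let ψ₂ = V/F and solve Σ zᵢ(Kᵢ−1)/(1+ψ₂(Kᵢ−1)) = 0.
Feasibility: ΣzᵢKᵢ = 2.790, Σzᵢ/Kᵢ = 1.050 — both > 1, two phases present.
Binary case is linear: z₁(K₁−1)(1+ψ₂(K₂−1)) + z₂(K₂−1)(1+ψ₂(K₁−1)) = 0
⇒ ψ₂ = [z₁(K₁−1)+z₂(K₂−1)] / [−(K₁−1)(K₂−1)] = 1.7901/2.1729 = 0.824
  diethyl ether: x = 0.026, y = 0.261
  p-xylene: x = 0.974, y = 0.739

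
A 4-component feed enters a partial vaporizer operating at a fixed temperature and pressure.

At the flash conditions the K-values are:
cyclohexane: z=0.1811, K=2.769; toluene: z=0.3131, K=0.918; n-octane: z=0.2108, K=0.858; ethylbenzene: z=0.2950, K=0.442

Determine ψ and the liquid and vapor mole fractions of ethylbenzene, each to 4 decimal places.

ψ = 0.1873, x_ethylbenzene = 0.3294, y_ethylbenzene = 0.1456

Rachford–Rice: g(ψ) = Σ zᵢ(Kᵢ−1)/(1+ψ(Kᵢ−1)) = 0.
Feasibility: ΣzᵢKᵢ = 1.1001, Σzᵢ/Kᵢ = 1.3196 — both > 1, two phases present.
Newton–Raphson from ψ = 0.52:
  ψ = 0.5200: g = -0.12417, g' = -0.3433 → ψ = 0.1583
  ψ = 0.1583: g = 0.01308, g' = -0.4630 → ψ = 0.1866
  ψ = 0.1866: g = 0.00031, g' = -0.4415 → ψ = 0.1873
Converged at ψ = 0.1873.
Compositions from xᵢ = zᵢ/(1+ψ(Kᵢ−1)), yᵢ = Kᵢxᵢ:
  cyclohexane: x = 0.1360, y = 0.3767
  toluene: x = 0.3180, y = 0.2919
  n-octane: x = 0.2166, y = 0.1858
  ethylbenzene: x = 0.3294, y = 0.1456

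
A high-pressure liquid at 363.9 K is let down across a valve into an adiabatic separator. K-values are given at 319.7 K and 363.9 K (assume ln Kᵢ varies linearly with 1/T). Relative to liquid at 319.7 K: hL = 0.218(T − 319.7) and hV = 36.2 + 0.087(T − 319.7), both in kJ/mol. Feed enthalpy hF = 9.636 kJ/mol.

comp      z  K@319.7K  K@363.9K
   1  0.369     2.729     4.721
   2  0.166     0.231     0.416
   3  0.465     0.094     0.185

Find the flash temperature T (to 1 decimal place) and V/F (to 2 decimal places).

T = 335.9 K, V/F = 0.18

Adiabatic flash: solve Rachford–Rice at each trial T, then check hF = ψ·hV(T) + (1−ψ)·hL(T).
  T = 319.7 K: K = (2.729, 0.231, 0.094), RR gives ψ = 0.059, H_out = 2.139 kJ/mol
  T = 363.9 K: K = (4.721, 0.416, 0.185), RR gives ψ = 0.317, H_out = 19.276 kJ/mol
  T = 341.8 K: K = (3.654, 0.316, 0.135), RR gives ψ = 0.213, H_out = 11.901 kJ/mol
  T = 330.8 K: K = (3.175, 0.272, 0.113), RR gives ψ = 0.146, H_out = 7.499 kJ/mol
  T = 336.3 K: K = (3.410, 0.293, 0.124), RR gives ψ = 0.181, H_out = 9.786 kJ/mol
  T = 333.6 K: K = (3.294, 0.283, 0.119), RR gives ψ = 0.165, H_out = 8.688 kJ/mol
  T = 335.0 K: K = (3.354, 0.288, 0.121), RR gives ψ = 0.173, H_out = 9.263 kJ/mol
Linear interpolation between T = 335.0 (H_out = 9.263) and T = 336.3 (H_out = 9.786) on hF = 9.636 gives T ≈ 335.9 K, at which ψ = 0.18.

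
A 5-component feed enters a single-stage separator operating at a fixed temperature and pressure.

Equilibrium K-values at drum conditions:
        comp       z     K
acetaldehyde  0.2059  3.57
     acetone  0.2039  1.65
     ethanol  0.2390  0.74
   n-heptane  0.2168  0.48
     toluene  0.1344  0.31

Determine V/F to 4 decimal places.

Newton iteration, V/F⁰ = 0.5:
  V/F = 0.5000: g = -0.03375, g' = -0.5871 → V/F = 0.4425
  V/F = 0.4425: g = 0.00037, g' = -0.6018 → V/F = 0.4431
Converged at V/F = 0.4431.

V/F = 0.4431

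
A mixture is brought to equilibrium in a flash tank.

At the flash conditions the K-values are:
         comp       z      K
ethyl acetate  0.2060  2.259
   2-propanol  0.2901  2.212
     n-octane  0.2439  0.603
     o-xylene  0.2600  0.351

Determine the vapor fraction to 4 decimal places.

Let ψ = V/F and solve Σ zᵢ(Kᵢ−1)/(1+ψ(Kᵢ−1)) = 0.
Feasibility: ΣzᵢKᵢ = 1.3454, Σzᵢ/Kᵢ = 1.3676 — both > 1, two phases present.
Newton–Raphson from ψ = 0.5:
  ψ = 0.5000: g = 0.00748, g' = -0.5880 → ψ = 0.5127
Converged at ψ = 0.5127.

ψ = 0.5127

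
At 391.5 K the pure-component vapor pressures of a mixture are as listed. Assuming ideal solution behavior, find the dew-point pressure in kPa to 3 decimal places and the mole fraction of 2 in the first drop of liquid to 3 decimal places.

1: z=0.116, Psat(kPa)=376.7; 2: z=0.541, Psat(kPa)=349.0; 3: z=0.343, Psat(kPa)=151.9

At the dew point ψ → 1, so Σzᵢ/Kᵢ = 1 with Kᵢ = Pᵢˢᵃᵗ/P ⇒ 1/P = Σzᵢ/Pᵢˢᵃᵗ.
1/P = 0.116/376.7 + 0.541/349.0 + 0.343/151.9 = 0.004116 ⇒ P = 242.946 kPa
xᵢ = zᵢP/Pᵢˢᵃᵗ ⇒ x_2 = 0.541·242.946/349.0 = 0.377

Pdew = 242.946 kPa, x_2 = 0.377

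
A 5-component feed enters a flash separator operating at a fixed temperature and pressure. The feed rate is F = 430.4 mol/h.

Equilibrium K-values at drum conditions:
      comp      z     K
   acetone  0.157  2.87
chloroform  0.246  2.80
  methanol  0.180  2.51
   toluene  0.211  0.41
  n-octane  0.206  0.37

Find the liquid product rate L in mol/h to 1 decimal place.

L = 123.5 mol/h

Let β = V/F and solve Σ zᵢ(Kᵢ−1)/(1+β(Kᵢ−1)) = 0.
g(0) = ΣzᵢKᵢ − 1 = 0.754 and g(1) = 1 − Σzᵢ/Kᵢ = -0.286, so a root lies in (0, 1).
Newton iteration, β⁰ = 0.5:
  β = 0.500: g = 0.1736, g' = -0.823 → β = 0.711
  β = 0.711: g = 0.0018, g' = -0.836 → β = 0.713
Converged at β = 0.713.
Then V = β·F = 0.7132·430.4 = 306.9 mol/h and L = F − V = 123.5 mol/h.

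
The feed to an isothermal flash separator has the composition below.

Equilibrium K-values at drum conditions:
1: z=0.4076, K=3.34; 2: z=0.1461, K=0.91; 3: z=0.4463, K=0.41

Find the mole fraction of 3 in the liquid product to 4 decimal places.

x_3 = 0.6709

Rachford–Rice: g(ψ) = Σ zᵢ(Kᵢ−1)/(1+ψ(Kᵢ−1)) = 0.
Check two-phase: ΣzᵢKᵢ = 1.6773 > 1 and Σzᵢ/Kᵢ = 1.3711 > 1, so g(0) = 0.6773 > 0 and g(1) = -0.3711 < 0.
Iterate (Newton) starting at ψ = 0.5:
  ψ = 0.5000: g = 0.05226, g' = -0.7878 → ψ = 0.5663
  ψ = 0.5663: g = 0.00088, g' = -0.7645 → ψ = 0.5675
Converged at ψ = 0.5675.
Compositions from xᵢ = zᵢ/(1+ψ(Kᵢ−1)), yᵢ = Kᵢxᵢ:
  1: x = 0.1751, y = 0.5848
  2: x = 0.1540, y = 0.1401
  3: x = 0.6709, y = 0.2751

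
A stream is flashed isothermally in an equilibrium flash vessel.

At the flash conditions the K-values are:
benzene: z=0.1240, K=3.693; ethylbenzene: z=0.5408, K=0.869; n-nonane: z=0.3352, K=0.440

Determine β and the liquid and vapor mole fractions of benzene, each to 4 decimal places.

Material balance + equilibrium reduce to Σ zᵢ(Kᵢ−1)/(1+β(Kᵢ−1)) = 0.
Feasibility: ΣzᵢKᵢ = 1.0754, Σzᵢ/Kᵢ = 1.4177 — both > 1, two phases present.
Newton–Raphson from β = 0.48:
  β = 0.4800: g = -0.18666, g' = -0.3783 → β = 0.0000
  β = 0.0000: g = 0.07537, g' = -1.0137 → β = 0.0744
  β = 0.0744: g = 0.01081, g' = -0.7482 → β = 0.0888
  β = 0.0888: g = 0.00027, g' = -0.7116 → β = 0.0892
Converged at β = 0.0892.
Compositions from xᵢ = zᵢ/(1+β(Kᵢ−1)), yᵢ = Kᵢxᵢ:
  benzene: x = 0.1000, y = 0.3692
  ethylbenzene: x = 0.5472, y = 0.4755
  n-nonane: x = 0.3528, y = 0.1552

β = 0.0892, x_benzene = 0.1000, y_benzene = 0.3692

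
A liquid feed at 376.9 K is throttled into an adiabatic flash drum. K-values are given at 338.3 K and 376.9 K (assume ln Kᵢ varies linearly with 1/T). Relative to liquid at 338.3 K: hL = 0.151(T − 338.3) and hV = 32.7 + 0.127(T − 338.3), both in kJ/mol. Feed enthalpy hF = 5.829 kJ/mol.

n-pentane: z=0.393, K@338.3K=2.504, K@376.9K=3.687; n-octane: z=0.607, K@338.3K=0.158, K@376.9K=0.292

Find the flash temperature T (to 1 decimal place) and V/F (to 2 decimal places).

T = 347.3 K, V/F = 0.14

Adiabatic flash: solve Rachford–Rice at each trial T, then check hF = ψ·hV(T) + (1−ψ)·hL(T).
  T = 338.3 K: K = (2.504, 0.158), RR gives ψ = 0.063, H_out = 2.065 kJ/mol
  T = 376.9 K: K = (3.687, 0.292), RR gives ψ = 0.329, H_out = 16.288 kJ/mol
  T = 357.6 K: K = (3.070, 0.218), RR gives ψ = 0.210, H_out = 9.672 kJ/mol
  T = 348.0 K: K = (2.782, 0.187), RR gives ψ = 0.143, H_out = 6.095 kJ/mol
  T = 343.1 K: K = (2.640, 0.172), RR gives ψ = 0.104, H_out = 4.127 kJ/mol
  T = 345.6 K: K = (2.712, 0.179), RR gives ψ = 0.124, H_out = 5.146 kJ/mol
Linear interpolation between T = 345.6 (H_out = 5.146) and T = 348.0 (H_out = 6.095) on hF = 5.829 gives T ≈ 347.3 K, at which ψ = 0.14.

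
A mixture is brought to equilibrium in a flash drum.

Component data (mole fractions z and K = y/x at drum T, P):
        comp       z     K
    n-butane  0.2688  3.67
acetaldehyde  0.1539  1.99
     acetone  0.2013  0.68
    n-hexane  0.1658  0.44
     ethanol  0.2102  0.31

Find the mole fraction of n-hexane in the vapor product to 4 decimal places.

Material balance + equilibrium reduce to Σ zᵢ(Kᵢ−1)/(1+ψ(Kᵢ−1)) = 0.
Feasibility: ΣzᵢKᵢ = 1.5678, Σzᵢ/Kᵢ = 1.5015 — both > 1, two phases present.
Newton iteration, ψ⁰ = 0.5:
  ψ = 0.5000: g = -0.01780, g' = -0.7817 → ψ = 0.4772
  ψ = 0.4772: g = 0.00007, g' = -0.7881 → ψ = 0.4773
Converged at ψ = 0.4773.
Compositions from xᵢ = zᵢ/(1+ψ(Kᵢ−1)), yᵢ = Kᵢxᵢ:
  n-butane: x = 0.1182, y = 0.4337
  acetaldehyde: x = 0.1045, y = 0.2080
  acetone: x = 0.2376, y = 0.1616
  n-hexane: x = 0.2263, y = 0.0996
  ethanol: x = 0.3134, y = 0.0972

y_n-hexane = 0.0996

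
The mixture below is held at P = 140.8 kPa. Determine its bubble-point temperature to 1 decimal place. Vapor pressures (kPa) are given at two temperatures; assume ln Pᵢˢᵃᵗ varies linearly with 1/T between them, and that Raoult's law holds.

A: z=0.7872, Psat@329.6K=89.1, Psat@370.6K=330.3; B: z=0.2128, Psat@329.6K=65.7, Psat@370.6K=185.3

T = 345.1 K

Bubble-point temperature: ΣzᵢPᵢˢᵃᵗ(T) = P. Interpolate ln Pᵢˢᵃᵗ = aᵢ + bᵢ/T.
  T = 329.6 K: ΣzᵢPᵢˢᵃᵗ = 84.12 kPa
  T = 370.6 K: ΣzᵢPᵢˢᵃᵗ = 299.44 kPa
  T = 350.1 K: ΣzᵢPᵢˢᵃᵗ = 164.53 kPa
  T = 339.9 K: ΣzᵢPᵢˢᵃᵗ = 118.99 kPa
  T = 345.0 K: ΣzᵢPᵢˢᵃᵗ = 140.25 kPa
  T = 347.6 K: ΣzᵢPᵢˢᵃᵗ = 152.23 kPa
Interpolating between 345.0 K and 347.6 K gives T ≈ 345.1 K.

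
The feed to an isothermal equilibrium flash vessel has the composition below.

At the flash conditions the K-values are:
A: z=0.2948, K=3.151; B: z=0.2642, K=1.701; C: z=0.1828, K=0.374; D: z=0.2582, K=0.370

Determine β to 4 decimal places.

Let β = V/F and solve Σ zᵢ(Kᵢ−1)/(1+β(Kᵢ−1)) = 0.
g(0) = ΣzᵢKᵢ − 1 = 0.5422 and g(1) = 1 − Σzᵢ/Kᵢ = -0.4355, so a root lies in (0, 1).
Newton iteration, β⁰ = 0.5:
  β = 0.5000: g = 0.03862, g' = -0.7580 → β = 0.5510
  β = 0.5510: g = -0.00002, g' = -0.7606 → β = 0.5509
Converged at β = 0.5509.

β = 0.5509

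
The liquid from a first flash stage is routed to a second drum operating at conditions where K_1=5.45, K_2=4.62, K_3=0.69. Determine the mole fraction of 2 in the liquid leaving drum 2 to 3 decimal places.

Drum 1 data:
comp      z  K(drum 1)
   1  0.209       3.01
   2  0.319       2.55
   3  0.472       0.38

Drum 1:
Rachford–Rice: g(ψ₁) = Σ zᵢ(Kᵢ−1)/(1+ψ₁(Kᵢ−1)) = 0.
Check two-phase: ΣzᵢKᵢ = 1.622 > 1 and Σzᵢ/Kᵢ = 1.437 > 1, so g(0) = 0.622 > 0 and g(1) = -0.437 < 0.
Newton iteration, ψ₁⁰ = 0.5:
  ψ₁ = 0.500: g = 0.0640, g' = -0.834 → ψ₁ = 0.577
Converged at ψ₁ = 0.577.
Drum-1 compositions:
  1: x = 0.097, y = 0.291
  2: x = 0.168, y = 0.429
  3: x = 0.735, y = 0.279
Drum-2 feed = drum-1 liquid: z₂ = (0.0968, 0.1684, 0.7348).
Drum 2:
Let ψ₂ = V/F and solve Σ zᵢ(Kᵢ−1)/(1+ψ₂(Kᵢ−1)) = 0.
Feasibility: ΣzᵢKᵢ = 1.813, Σzᵢ/Kᵢ = 1.119 — both > 1, two phases present.
Newton iteration, ψ₂⁰ = 0.48:
  ψ₂ = 0.480: g = 0.0924, g' = -0.587 → ψ₂ = 0.638
  ψ₂ = 0.638: g = 0.0127, g' = -0.442 → ψ₂ = 0.666
  ψ₂ = 0.666: g = 0.0003, g' = -0.424 → ψ₂ = 0.667
Converged at ψ₂ = 0.667.
  1: x = 0.024, y = 0.133
  2: x = 0.049, y = 0.228
  3: x = 0.926, y = 0.639

x_2 (drum 2) = 0.049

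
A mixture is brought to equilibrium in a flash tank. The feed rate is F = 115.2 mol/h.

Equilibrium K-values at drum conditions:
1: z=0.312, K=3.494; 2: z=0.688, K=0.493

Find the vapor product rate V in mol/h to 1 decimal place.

V = 39.1 mol/h

Let β = V/F and solve Σ zᵢ(Kᵢ−1)/(1+β(Kᵢ−1)) = 0.
g(0) = ΣzᵢKᵢ − 1 = 0.429 and g(1) = 1 − Σzᵢ/Kᵢ = -0.485, so a root lies in (0, 1).
Binary case is linear: z₁(K₁−1)(1+β(K₂−1)) + z₂(K₂−1)(1+β(K₁−1)) = 0
⇒ β = [z₁(K₁−1)+z₂(K₂−1)] / [−(K₁−1)(K₂−1)] = 0.4293/1.2645 = 0.340
Then V = β·F = 0.3395·115.2 = 39.1 mol/h and L = F − V = 76.1 mol/h.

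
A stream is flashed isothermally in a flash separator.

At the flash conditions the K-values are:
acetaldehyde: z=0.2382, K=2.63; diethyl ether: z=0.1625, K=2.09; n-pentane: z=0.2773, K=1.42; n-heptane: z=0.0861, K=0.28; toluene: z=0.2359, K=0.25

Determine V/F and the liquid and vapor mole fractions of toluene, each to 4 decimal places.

Iterate (Newton) starting at V/F = 0.59:
  V/F = 0.5900: g = -0.02607, g' = -0.8292 → V/F = 0.5586
  V/F = 0.5586: g = -0.00051, g' = -0.7980 → V/F = 0.5579
Converged at V/F = 0.5579.
Compositions from xᵢ = zᵢ/(1+V/F(Kᵢ−1)), yᵢ = Kᵢxᵢ:
  acetaldehyde: x = 0.1248, y = 0.3281
  diethyl ether: x = 0.1010, y = 0.2112
  n-pentane: x = 0.2247, y = 0.3190
  n-heptane: x = 0.1439, y = 0.0403
  toluene: x = 0.4056, y = 0.1014

V/F = 0.5579, x_toluene = 0.4056, y_toluene = 0.1014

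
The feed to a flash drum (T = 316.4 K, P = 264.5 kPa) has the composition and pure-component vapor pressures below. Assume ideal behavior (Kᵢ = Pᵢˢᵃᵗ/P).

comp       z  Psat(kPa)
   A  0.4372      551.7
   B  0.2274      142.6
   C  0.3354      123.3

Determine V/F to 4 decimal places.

V/F = 0.3476

Raoult's law: Kᵢ = Pᵢˢᵃᵗ/P = Pᵢˢᵃᵗ/264.5.
  K_A = 551.7/264.5 = 2.085822, K_B = 142.6/264.5 = 0.539130, K_C = 123.3/264.5 = 0.466163
Iterate (Newton) starting at V/F = 0.5:
  V/F = 0.5000: g = -0.07275, g' = -0.4759 → V/F = 0.3472
  V/F = 0.3472: g = 0.00022, g' = -0.4843 → V/F = 0.3476
Converged at V/F = 0.3476.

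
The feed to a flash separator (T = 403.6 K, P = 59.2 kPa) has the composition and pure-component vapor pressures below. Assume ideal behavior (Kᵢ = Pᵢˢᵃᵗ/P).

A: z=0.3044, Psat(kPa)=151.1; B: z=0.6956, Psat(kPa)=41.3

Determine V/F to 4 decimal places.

V/F = 0.5586

Raoult's law: Kᵢ = Pᵢˢᵃᵗ/P = Pᵢˢᵃᵗ/59.2.
  K_A = 151.1/59.2 = 2.552365, K_B = 41.3/59.2 = 0.697635
Material balance + equilibrium reduce to Σ zᵢ(Kᵢ−1)/(1+V/F(Kᵢ−1)) = 0.
g(0) = ΣzᵢKᵢ − 1 = 0.2622 and g(1) = 1 − Σzᵢ/Kᵢ = -0.1163, so a root lies in (0, 1).
Newton–Raphson from V/F = 0.5:
  V/F = 0.5000: g = 0.01826, g' = -0.3208 → V/F = 0.5569
  V/F = 0.5569: g = 0.00052, g' = -0.3030 → V/F = 0.5586
Converged at V/F = 0.5586.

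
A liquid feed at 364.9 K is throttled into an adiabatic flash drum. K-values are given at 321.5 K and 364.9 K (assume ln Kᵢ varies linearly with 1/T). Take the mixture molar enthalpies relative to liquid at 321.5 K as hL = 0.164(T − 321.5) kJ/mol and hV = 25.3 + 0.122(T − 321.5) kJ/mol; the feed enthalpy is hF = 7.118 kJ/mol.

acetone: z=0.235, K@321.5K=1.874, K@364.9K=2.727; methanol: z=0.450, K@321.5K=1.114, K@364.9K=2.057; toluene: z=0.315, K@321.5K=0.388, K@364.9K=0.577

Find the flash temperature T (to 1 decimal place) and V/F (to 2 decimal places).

T = 322.8 K, V/F = 0.27

Adiabatic flash: solve Rachford–Rice at each trial T, then check hF = ψ·hV(T) + (1−ψ)·hL(T).
  T = 321.5 K: K = (1.874, 1.114, 0.388), RR gives ψ = 0.218, H_out = 5.526 kJ/mol
  T = 364.9 K: K = (2.727, 2.057, 0.577), RR gives ψ = 1.000, H_out = 30.595 kJ/mol
  T = 343.2 K: K = (2.288, 1.543, 0.479), RR gives ψ = 0.890, H_out = 25.262 kJ/mol
  T = 332.4 K: K = (2.078, 1.319, 0.433), RR gives ψ = 0.610, H_out = 16.937 kJ/mol
  T = 326.9 K: K = (1.974, 1.213, 0.410), RR gives ψ = 0.430, H_out = 11.678 kJ/mol
  T = 324.2 K: K = (1.924, 1.163, 0.399), RR gives ψ = 0.329, H_out = 8.734 kJ/mol
  T = 322.9 K: K = (1.900, 1.139, 0.394), RR gives ψ = 0.277, H_out = 7.223 kJ/mol
Linear interpolation between T = 321.5 (H_out = 5.526) and T = 322.9 (H_out = 7.223) on hF = 7.118 gives T ≈ 322.8 K, at which ψ = 0.27.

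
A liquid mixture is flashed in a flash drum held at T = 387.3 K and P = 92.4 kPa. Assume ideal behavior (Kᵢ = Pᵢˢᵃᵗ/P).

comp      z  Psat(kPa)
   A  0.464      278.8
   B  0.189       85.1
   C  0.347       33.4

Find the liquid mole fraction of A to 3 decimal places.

Raoult's law: Kᵢ = Pᵢˢᵃᵗ/P = Pᵢˢᵃᵗ/92.4.
  K_A = 278.8/92.4 = 3.01732, K_B = 85.1/92.4 = 0.92100, K_C = 33.4/92.4 = 0.36147
Material balance + equilibrium reduce to Σ zᵢ(Kᵢ−1)/(1+ψ(Kᵢ−1)) = 0.
Feasibility: ΣzᵢKᵢ = 1.700, Σzᵢ/Kᵢ = 1.319 — both > 1, two phases present.
Newton iteration, ψ⁰ = 0.5:
  ψ = 0.500: g = 0.1250, g' = -0.775 → ψ = 0.661
  ψ = 0.661: g = 0.0017, g' = -0.772 → ψ = 0.664
Converged at ψ = 0.664.
Compositions from xᵢ = zᵢ/(1+ψ(Kᵢ−1)), yᵢ = Kᵢxᵢ:
  A: x = 0.198, y = 0.599
  B: x = 0.199, y = 0.184
  C: x = 0.602, y = 0.218

x_A = 0.198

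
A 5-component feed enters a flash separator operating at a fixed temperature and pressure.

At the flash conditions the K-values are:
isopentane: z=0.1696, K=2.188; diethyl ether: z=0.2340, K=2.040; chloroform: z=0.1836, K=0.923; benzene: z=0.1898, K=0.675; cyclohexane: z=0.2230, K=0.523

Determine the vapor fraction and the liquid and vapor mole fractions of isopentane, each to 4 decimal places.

ψ = 0.6881, x_isopentane = 0.0933, y_isopentane = 0.2042

Let ψ = V/F and solve Σ zᵢ(Kᵢ−1)/(1+ψ(Kᵢ−1)) = 0.
g(0) = ΣzᵢKᵢ − 1 = 0.2627 and g(1) = 1 − Σzᵢ/Kᵢ = -0.0987, so a root lies in (0, 1).
Iterate (Newton) starting at ψ = 0.5:
  ψ = 0.5000: g = 0.05846, g' = -0.3210 → ψ = 0.6821
  ψ = 0.6821: g = 0.00181, g' = -0.3054 → ψ = 0.6881
Converged at ψ = 0.6881.
Compositions from xᵢ = zᵢ/(1+ψ(Kᵢ−1)), yᵢ = Kᵢxᵢ:
  isopentane: x = 0.0933, y = 0.2042
  diethyl ether: x = 0.1364, y = 0.2783
  chloroform: x = 0.1939, y = 0.1789
  benzene: x = 0.2445, y = 0.1650
  cyclohexane: x = 0.3319, y = 0.1736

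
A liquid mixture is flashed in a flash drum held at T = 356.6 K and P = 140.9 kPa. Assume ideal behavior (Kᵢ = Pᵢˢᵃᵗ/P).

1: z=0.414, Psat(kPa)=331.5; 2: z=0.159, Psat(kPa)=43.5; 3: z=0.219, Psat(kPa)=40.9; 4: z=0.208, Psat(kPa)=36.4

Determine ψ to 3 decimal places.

Raoult's law: Kᵢ = Pᵢˢᵃᵗ/P = Pᵢˢᵃᵗ/140.9.
  K_1 = 331.5/140.9 = 2.35273, K_2 = 43.5/140.9 = 0.30873, K_3 = 40.9/140.9 = 0.29028, K_4 = 36.4/140.9 = 0.25834
Let ψ = V/F and solve Σ zᵢ(Kᵢ−1)/(1+ψ(Kᵢ−1)) = 0.
Check two-phase: ΣzᵢKᵢ = 1.140 > 1 and Σzᵢ/Kᵢ = 2.251 > 1, so g(0) = 0.140 > 0 and g(1) = -1.251 < 0.
Newton iteration, ψ⁰ = 0.41:
  ψ = 0.410: g = -0.2340, g' = -0.917 → ψ = 0.155
  ψ = 0.155: g = -0.0089, g' = -0.898 → ψ = 0.145
Converged at ψ = 0.145.

ψ = 0.145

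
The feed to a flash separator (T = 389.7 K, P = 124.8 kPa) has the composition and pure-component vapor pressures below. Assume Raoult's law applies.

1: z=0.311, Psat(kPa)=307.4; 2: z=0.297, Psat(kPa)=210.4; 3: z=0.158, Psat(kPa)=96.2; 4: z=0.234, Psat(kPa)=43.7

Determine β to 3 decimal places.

Raoult's law: Kᵢ = Pᵢˢᵃᵗ/P = Pᵢˢᵃᵗ/124.8.
  K_1 = 307.4/124.8 = 2.46314, K_2 = 210.4/124.8 = 1.68590, K_3 = 96.2/124.8 = 0.77083, K_4 = 43.7/124.8 = 0.35016
Newton–Raphson from β = 0.5:
  β = 0.500: g = 0.1483, g' = -0.527 → β = 0.781
  β = 0.781: g = -0.0082, g' = -0.624 → β = 0.768
Converged at β = 0.768.

β = 0.768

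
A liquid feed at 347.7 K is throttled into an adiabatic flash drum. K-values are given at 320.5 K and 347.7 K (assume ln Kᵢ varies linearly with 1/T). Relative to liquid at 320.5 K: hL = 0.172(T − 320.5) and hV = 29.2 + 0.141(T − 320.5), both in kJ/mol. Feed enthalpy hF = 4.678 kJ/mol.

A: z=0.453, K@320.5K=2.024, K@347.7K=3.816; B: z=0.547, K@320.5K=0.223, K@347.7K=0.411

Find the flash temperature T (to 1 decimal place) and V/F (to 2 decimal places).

T = 323.8 K, V/F = 0.14

Adiabatic flash: solve Rachford–Rice at each trial T, then check hF = ψ·hV(T) + (1−ψ)·hL(T).
  T = 320.5 K: K = (2.024, 0.223), RR gives ψ = 0.049, H_out = 1.426 kJ/mol
  T = 347.7 K: K = (3.816, 0.411), RR gives ψ = 0.575, H_out = 20.979 kJ/mol
  T = 334.1 K: K = (2.815, 0.307), RR gives ψ = 0.352, H_out = 12.466 kJ/mol
  T = 327.3 K: K = (2.395, 0.262), RR gives ψ = 0.222, H_out = 7.606 kJ/mol
  T = 323.9 K: K = (2.204, 0.242), RR gives ψ = 0.143, H_out = 4.753 kJ/mol
  T = 322.2 K: K = (2.112, 0.232), RR gives ψ = 0.098, H_out = 3.161 kJ/mol
Linear interpolation between T = 322.2 (H_out = 3.161) and T = 323.9 (H_out = 4.753) on hF = 4.678 gives T ≈ 323.8 K, at which ψ = 0.14.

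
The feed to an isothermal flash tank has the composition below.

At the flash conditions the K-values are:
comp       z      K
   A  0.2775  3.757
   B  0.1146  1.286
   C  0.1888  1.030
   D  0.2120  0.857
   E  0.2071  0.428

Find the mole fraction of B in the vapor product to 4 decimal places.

Material balance + equilibrium reduce to Σ zᵢ(Kᵢ−1)/(1+ψ(Kᵢ−1)) = 0.
Check two-phase: ΣzᵢKᵢ = 1.6547 > 1 and Σzᵢ/Kᵢ = 1.0775 > 1, so g(0) = 0.6547 > 0 and g(1) = -0.0775 < 0.
Newton iteration, ψ⁰ = 0.34:
  ψ = 0.3400: g = 0.25145, g' = -0.6791 → ψ = 0.7102
  ψ = 0.7102: g = 0.05816, g' = -0.4453 → ψ = 0.8409
  ψ = 0.8409: g = -0.00019, g' = -0.4550 → ψ = 0.8405
Converged at ψ = 0.8405.
Compositions from xᵢ = zᵢ/(1+ψ(Kᵢ−1)), yᵢ = Kᵢxᵢ:
  A: x = 0.0837, y = 0.3143
  B: x = 0.0924, y = 0.1188
  C: x = 0.1842, y = 0.1897
  D: x = 0.2410, y = 0.2065
  E: x = 0.3988, y = 0.1707

y_B = 0.1188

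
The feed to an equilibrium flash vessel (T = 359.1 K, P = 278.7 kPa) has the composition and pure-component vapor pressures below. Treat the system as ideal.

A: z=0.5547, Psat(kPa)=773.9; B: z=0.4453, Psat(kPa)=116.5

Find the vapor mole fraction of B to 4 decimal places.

Raoult's law: Kᵢ = Pᵢˢᵃᵗ/P = Pᵢˢᵃᵗ/278.7.
  K_A = 773.9/278.7 = 2.776821, K_B = 116.5/278.7 = 0.418012
Iterate (Newton) starting at V/F = 0.35:
  V/F = 0.3500: g = 0.28224, g' = -0.9036 → V/F = 0.6623
  V/F = 0.6623: g = 0.03104, g' = -0.7690 → V/F = 0.7027
  V/F = 0.7027: g = -0.00016, g' = -0.7781 → V/F = 0.7025
Converged at V/F = 0.7025.
Compositions from xᵢ = zᵢ/(1+V/F(Kᵢ−1)), yᵢ = Kᵢxᵢ:
  A: x = 0.2467, y = 0.6851
  B: x = 0.7533, y = 0.3149

y_B = 0.3149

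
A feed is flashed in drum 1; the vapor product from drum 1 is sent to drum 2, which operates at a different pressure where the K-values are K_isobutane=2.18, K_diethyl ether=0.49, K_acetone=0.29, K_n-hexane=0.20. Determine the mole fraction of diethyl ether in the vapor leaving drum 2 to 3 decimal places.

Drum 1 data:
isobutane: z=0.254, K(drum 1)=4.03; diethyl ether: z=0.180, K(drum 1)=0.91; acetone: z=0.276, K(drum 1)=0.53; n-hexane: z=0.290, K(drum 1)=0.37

y_diethyl ether (drum 2) = 0.103

Drum 1:
Newton–Raphson from ψ₁ = 0.51:
  ψ₁ = 0.510: g = -0.1544, g' = -0.717 → ψ₁ = 0.295
  ψ₁ = 0.295: g = 0.0151, g' = -0.908 → ψ₁ = 0.311
Converged at ψ₁ = 0.311.
Drum-1 compositions:
  isobutane: x = 0.131, y = 0.527
  diethyl ether: x = 0.185, y = 0.169
  acetone: x = 0.323, y = 0.171
  n-hexane: x = 0.361, y = 0.133
Drum-2 feed = drum-1 vapor: z₂ = (0.5266, 0.1685, 0.1714, 0.1335).
Drum 2:
Let ψ₂ = V/F and solve Σ zᵢ(Kᵢ−1)/(1+ψ₂(Kᵢ−1)) = 0.
Feasibility: ΣzᵢKᵢ = 1.307, Σzᵢ/Kᵢ = 1.844 — both > 1, two phases present.
Iterate (Newton) starting at ψ₂ = 0.56:
  ψ₂ = 0.560: g = -0.1416, g' = -0.870 → ψ₂ = 0.397
  ψ₂ = 0.397: g = -0.0107, g' = -0.760 → ψ₂ = 0.383
Converged at ψ₂ = 0.383.
  isobutane: x = 0.363, y = 0.791
  diethyl ether: x = 0.209, y = 0.103
  acetone: x = 0.235, y = 0.068
  n-hexane: x = 0.192, y = 0.038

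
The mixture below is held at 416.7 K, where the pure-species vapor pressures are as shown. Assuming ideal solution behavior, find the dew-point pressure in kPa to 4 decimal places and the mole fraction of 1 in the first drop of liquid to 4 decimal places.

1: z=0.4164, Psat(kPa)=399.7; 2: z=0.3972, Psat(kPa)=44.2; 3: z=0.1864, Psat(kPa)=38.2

Pdew = 67.0790 kPa, x_1 = 0.0699

At the dew point ψ → 1, so Σzᵢ/Kᵢ = 1 with Kᵢ = Pᵢˢᵃᵗ/P ⇒ 1/P = Σzᵢ/Pᵢˢᵃᵗ.
1/P = 0.4164/399.7 + 0.3972/44.2 + 0.1864/38.2 = 0.0149078 ⇒ P = 67.0790 kPa
xᵢ = zᵢP/Pᵢˢᵃᵗ ⇒ x_1 = 0.4164·67.0790/399.7 = 0.0699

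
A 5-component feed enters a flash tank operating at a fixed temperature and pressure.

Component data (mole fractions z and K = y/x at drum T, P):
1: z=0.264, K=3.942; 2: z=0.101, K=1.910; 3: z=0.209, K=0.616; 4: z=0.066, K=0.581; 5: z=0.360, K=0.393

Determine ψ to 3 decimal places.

ψ = 0.409

Material balance + equilibrium reduce to Σ zᵢ(Kᵢ−1)/(1+ψ(Kᵢ−1)) = 0.
g(0) = ΣzᵢKᵢ − 1 = 0.542 and g(1) = 1 − Σzᵢ/Kᵢ = -0.489, so a root lies in (0, 1).
Newton iteration, ψ⁰ = 0.5:
  ψ = 0.500: g = -0.0706, g' = -0.753 → ψ = 0.406
  ψ = 0.406: g = 0.0024, g' = -0.813 → ψ = 0.409
Converged at ψ = 0.409.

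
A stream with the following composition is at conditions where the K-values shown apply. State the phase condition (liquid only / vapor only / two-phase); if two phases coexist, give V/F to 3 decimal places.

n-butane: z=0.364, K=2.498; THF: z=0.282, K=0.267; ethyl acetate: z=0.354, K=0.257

two-phase, V/F = 0.068

ΣzᵢKᵢ = 1.076; Σzᵢ/Kᵢ = 2.579.
Both exceed 1, so a two-phase solution exists.
Material balance + equilibrium reduce to Σ zᵢ(Kᵢ−1)/(1+ψ(Kᵢ−1)) = 0.
Newton iteration, ψ⁰ = 0.66:
  ψ = 0.660: g = -0.6423, g' = -1.528 → ψ = 0.239
  ψ = 0.239: g = -0.1694, g' = -0.955 → ψ = 0.062
  ψ = 0.062: g = 0.0066, g' = -1.065 → ψ = 0.068
Converged at ψ = 0.068.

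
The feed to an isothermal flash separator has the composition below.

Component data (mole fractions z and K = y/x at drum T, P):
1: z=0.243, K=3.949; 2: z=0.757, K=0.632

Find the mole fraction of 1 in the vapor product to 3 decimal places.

Rachford–Rice: g(β) = Σ zᵢ(Kᵢ−1)/(1+β(Kᵢ−1)) = 0.
Check two-phase: ΣzᵢKᵢ = 1.438 > 1 and Σzᵢ/Kᵢ = 1.259 > 1, so g(0) = 0.438 > 0 and g(1) = -0.259 < 0.
Binary case is linear: z₁(K₁−1)(1+β(K₂−1)) + z₂(K₂−1)(1+β(K₁−1)) = 0
⇒ β = [z₁(K₁−1)+z₂(K₂−1)] / [−(K₁−1)(K₂−1)] = 0.4380/1.0852 = 0.404
Compositions from xᵢ = zᵢ/(1+β(Kᵢ−1)), yᵢ = Kᵢxᵢ:
  1: x = 0.111, y = 0.438
  2: x = 0.889, y = 0.562

y_1 = 0.438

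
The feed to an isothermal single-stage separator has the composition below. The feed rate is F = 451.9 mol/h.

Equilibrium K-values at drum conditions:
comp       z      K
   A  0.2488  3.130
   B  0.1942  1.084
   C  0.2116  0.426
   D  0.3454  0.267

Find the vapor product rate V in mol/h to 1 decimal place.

V = 68.0 mol/h

Rachford–Rice: g(V/F) = Σ zᵢ(Kᵢ−1)/(1+V/F(Kᵢ−1)) = 0.
Check two-phase: ΣzᵢKᵢ = 1.1716 > 1 and Σzᵢ/Kᵢ = 2.0490 > 1, so g(0) = 0.1716 > 0 and g(1) = -1.0490 < 0.
Newton–Raphson from V/F = 0.5:
  V/F = 0.5000: g = -0.29771, g' = -0.8655 → V/F = 0.1560
  V/F = 0.1560: g = -0.00543, g' = -0.9579 → V/F = 0.1504
Converged at V/F = 0.1504.
Then V = V/F·F = 0.1504·451.9 = 68.0 mol/h and L = F − V = 383.9 mol/h.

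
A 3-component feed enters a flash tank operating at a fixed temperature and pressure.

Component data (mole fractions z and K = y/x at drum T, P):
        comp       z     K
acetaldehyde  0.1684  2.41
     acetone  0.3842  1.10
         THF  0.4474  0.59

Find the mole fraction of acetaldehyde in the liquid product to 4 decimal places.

Rachford–Rice: g(ψ) = Σ zᵢ(Kᵢ−1)/(1+ψ(Kᵢ−1)) = 0.
g(0) = ΣzᵢKᵢ − 1 = 0.0924 and g(1) = 1 − Σzᵢ/Kᵢ = -0.1775, so a root lies in (0, 1).
Newton iteration, ψ⁰ = 0.5:
  ψ = 0.5000: g = -0.05488, g' = -0.2376 → ψ = 0.2691
  ψ = 0.2691: g = 0.00337, g' = -0.2746 → ψ = 0.2813
  ψ = 0.2813: g = 0.00002, g' = -0.2714 → ψ = 0.2814
Converged at ψ = 0.2814.
Compositions from xᵢ = zᵢ/(1+ψ(Kᵢ−1)), yᵢ = Kᵢxᵢ:
  acetaldehyde: x = 0.1206, y = 0.2906
  acetone: x = 0.3737, y = 0.4111
  THF: x = 0.5058, y = 0.2984

x_acetaldehyde = 0.1206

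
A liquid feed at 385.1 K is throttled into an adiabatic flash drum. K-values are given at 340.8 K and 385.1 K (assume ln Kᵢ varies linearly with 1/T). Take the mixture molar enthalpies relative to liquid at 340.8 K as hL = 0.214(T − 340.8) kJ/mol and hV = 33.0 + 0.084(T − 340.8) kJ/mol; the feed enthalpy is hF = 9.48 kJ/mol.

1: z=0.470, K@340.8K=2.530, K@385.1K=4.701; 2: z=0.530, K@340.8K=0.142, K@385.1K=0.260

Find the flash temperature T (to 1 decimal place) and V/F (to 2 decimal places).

T = 346.5 K, V/F = 0.26

Adiabatic flash: solve Rachford–Rice at each trial T, then check hF = ψ·hV(T) + (1−ψ)·hL(T).
  T = 340.8 K: K = (2.530, 0.142), RR gives ψ = 0.201, H_out = 6.646 kJ/mol
  T = 385.1 K: K = (4.701, 0.260), RR gives ψ = 0.492, H_out = 22.881 kJ/mol
  T = 363.0 K: K = (3.517, 0.196), RR gives ψ = 0.374, H_out = 16.011 kJ/mol
  T = 351.9 K: K = (2.998, 0.168), RR gives ψ = 0.299, H_out = 11.825 kJ/mol
  T = 346.4 K: K = (2.760, 0.155), RR gives ψ = 0.255, H_out = 9.423 kJ/mol
  T = 349.1 K: K = (2.876, 0.161), RR gives ψ = 0.278, H_out = 10.636 kJ/mol
  T = 347.8 K: K = (2.820, 0.158), RR gives ψ = 0.267, H_out = 10.061 kJ/mol
Linear interpolation between T = 346.4 (H_out = 9.423) and T = 347.8 (H_out = 10.061) on hF = 9.48 gives T ≈ 346.5 K, at which ψ = 0.26.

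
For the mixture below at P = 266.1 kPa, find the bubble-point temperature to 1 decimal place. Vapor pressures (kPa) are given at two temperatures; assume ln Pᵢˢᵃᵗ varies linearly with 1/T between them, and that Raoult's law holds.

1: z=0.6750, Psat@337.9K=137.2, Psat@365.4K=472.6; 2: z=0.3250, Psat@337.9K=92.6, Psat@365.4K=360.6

Bubble-point temperature: ΣzᵢPᵢˢᵃᵗ(T) = P. Interpolate ln Pᵢˢᵃᵗ = aᵢ + bᵢ/T.
  T = 337.9 K: ΣzᵢPᵢˢᵃᵗ = 122.71 kPa
  T = 365.4 K: ΣzᵢPᵢˢᵃᵗ = 436.20 kPa
  T = 351.6 K: ΣzᵢPᵢˢᵃᵗ = 236.53 kPa
  T = 358.5 K: ΣzᵢPᵢˢᵃᵗ = 323.08 kPa
  T = 355.1 K: ΣzᵢPᵢˢᵃᵗ = 277.48 kPa
  T = 353.4 K: ΣzᵢPᵢˢᵃᵗ = 256.87 kPa
Interpolating between 353.4 K and 355.1 K gives T ≈ 354.2 K.

T = 354.2 K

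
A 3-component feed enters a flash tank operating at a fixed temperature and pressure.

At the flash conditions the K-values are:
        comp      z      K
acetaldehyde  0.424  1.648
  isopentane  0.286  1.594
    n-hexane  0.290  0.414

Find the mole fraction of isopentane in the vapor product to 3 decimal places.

Let β = V/F and solve Σ zᵢ(Kᵢ−1)/(1+β(Kᵢ−1)) = 0.
Check two-phase: ΣzᵢKᵢ = 1.275 > 1 and Σzᵢ/Kᵢ = 1.137 > 1, so g(0) = 0.275 > 0 and g(1) = -0.137 < 0.
Newton iteration, β⁰ = 0.5:
  β = 0.500: g = 0.0981, g' = -0.361 → β = 0.772
  β = 0.772: g = -0.0107, g' = -0.459 → β = 0.749
  β = 0.749: g = -0.0002, g' = -0.445 → β = 0.748
Converged at β = 0.748.
Compositions from xᵢ = zᵢ/(1+β(Kᵢ−1)), yᵢ = Kᵢxᵢ:
  acetaldehyde: x = 0.286, y = 0.471
  isopentane: x = 0.198, y = 0.316
  n-hexane: x = 0.516, y = 0.214

y_isopentane = 0.316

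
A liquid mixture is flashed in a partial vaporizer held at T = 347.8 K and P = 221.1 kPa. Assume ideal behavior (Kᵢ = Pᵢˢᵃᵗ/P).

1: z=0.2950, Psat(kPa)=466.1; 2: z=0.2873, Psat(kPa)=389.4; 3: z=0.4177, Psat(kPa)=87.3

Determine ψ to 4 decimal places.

Raoult's law: Kᵢ = Pᵢˢᵃᵗ/P = Pᵢˢᵃᵗ/221.1.
  K_1 = 466.1/221.1 = 2.108096, K_2 = 389.4/221.1 = 1.761194, K_3 = 87.3/221.1 = 0.394844
Rachford–Rice: g(ψ) = Σ zᵢ(Kᵢ−1)/(1+ψ(Kᵢ−1)) = 0.
Feasibility: ΣzᵢKᵢ = 1.2928, Σzᵢ/Kᵢ = 1.3610 — both > 1, two phases present.
Newton iteration, ψ⁰ = 0.5:
  ψ = 0.5000: g = 0.00631, g' = -0.5518 → ψ = 0.5114
Converged at ψ = 0.5114.

ψ = 0.5114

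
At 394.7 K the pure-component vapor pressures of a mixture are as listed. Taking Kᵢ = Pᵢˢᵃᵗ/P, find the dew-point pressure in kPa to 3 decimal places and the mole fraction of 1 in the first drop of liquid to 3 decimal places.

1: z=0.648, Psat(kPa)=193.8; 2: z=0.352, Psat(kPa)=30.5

Pdew = 67.183 kPa, x_1 = 0.225

At the dew point ψ → 1, so Σzᵢ/Kᵢ = 1 with Kᵢ = Pᵢˢᵃᵗ/P ⇒ 1/P = Σzᵢ/Pᵢˢᵃᵗ.
1/P = 0.648/193.8 + 0.352/30.5 = 0.014885 ⇒ P = 67.183 kPa
xᵢ = zᵢP/Pᵢˢᵃᵗ ⇒ x_1 = 0.648·67.183/193.8 = 0.225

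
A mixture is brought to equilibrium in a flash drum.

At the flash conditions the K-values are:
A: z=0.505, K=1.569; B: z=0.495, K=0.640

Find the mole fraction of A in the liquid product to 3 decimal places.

x_A = 0.388

Let ψ = V/F and solve Σ zᵢ(Kᵢ−1)/(1+ψ(Kᵢ−1)) = 0.
Feasibility: ΣzᵢKᵢ = 1.109, Σzᵢ/Kᵢ = 1.095 — both > 1, two phases present.
Binary case is linear: z₁(K₁−1)(1+ψ(K₂−1)) + z₂(K₂−1)(1+ψ(K₁−1)) = 0
⇒ ψ = [z₁(K₁−1)+z₂(K₂−1)] / [−(K₁−1)(K₂−1)] = 0.1091/0.2048 = 0.533
Compositions from xᵢ = zᵢ/(1+ψ(Kᵢ−1)), yᵢ = Kᵢxᵢ:
  A: x = 0.388, y = 0.608
  B: x = 0.612, y = 0.392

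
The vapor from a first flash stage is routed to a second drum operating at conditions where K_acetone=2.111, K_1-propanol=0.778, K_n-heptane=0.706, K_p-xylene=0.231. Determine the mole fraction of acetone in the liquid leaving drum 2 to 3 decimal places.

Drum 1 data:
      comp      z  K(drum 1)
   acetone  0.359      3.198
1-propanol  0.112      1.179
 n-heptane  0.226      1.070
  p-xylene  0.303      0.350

Drum 1:
Rachford–Rice: g(ψ₁) = Σ zᵢ(Kᵢ−1)/(1+ψ₁(Kᵢ−1)) = 0.
Check two-phase: ΣzᵢKᵢ = 1.628 > 1 and Σzᵢ/Kᵢ = 1.284 > 1, so g(0) = 0.628 > 0 and g(1) = -0.284 < 0.
Iterate (Newton) starting at ψ₁ = 0.41:
  ψ₁ = 0.410: g = 0.1806, g' = -0.722 → ψ₁ = 0.660
  ψ₁ = 0.660: g = 0.0100, g' = -0.685 → ψ₁ = 0.675
Converged at ψ₁ = 0.675.
Drum-1 compositions:
  acetone: x = 0.145, y = 0.462
  1-propanol: x = 0.100, y = 0.118
  n-heptane: x = 0.216, y = 0.231
  p-xylene: x = 0.540, y = 0.189
Drum-2 feed = drum-1 vapor: z₂ = (0.4624, 0.1178, 0.2309, 0.1889).
Drum 2:
Rachford–Rice: g(ψ₂) = Σ zᵢ(Kᵢ−1)/(1+ψ₂(Kᵢ−1)) = 0.
g(0) = ΣzᵢKᵢ − 1 = 0.274 and g(1) = 1 − Σzᵢ/Kᵢ = -0.515, so a root lies in (0, 1).
Iterate (Newton) starting at ψ₂ = 0.5:
  ψ₂ = 0.500: g = -0.0148, g' = -0.566 → ψ₂ = 0.474
Converged at ψ₂ = 0.474.
  acetone: x = 0.303, y = 0.640
  1-propanol: x = 0.132, y = 0.102
  n-heptane: x = 0.268, y = 0.189
  p-xylene: x = 0.297, y = 0.069

x_acetone (drum 2) = 0.303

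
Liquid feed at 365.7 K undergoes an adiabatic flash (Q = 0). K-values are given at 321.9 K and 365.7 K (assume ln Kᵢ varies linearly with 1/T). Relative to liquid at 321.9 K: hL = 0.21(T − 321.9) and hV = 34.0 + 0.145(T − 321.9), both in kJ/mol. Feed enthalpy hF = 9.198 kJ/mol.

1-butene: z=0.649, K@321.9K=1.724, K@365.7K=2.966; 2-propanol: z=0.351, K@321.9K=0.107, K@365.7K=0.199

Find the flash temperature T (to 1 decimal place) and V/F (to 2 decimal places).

Adiabatic flash: solve Rachford–Rice at each trial T, then check hF = ψ·hV(T) + (1−ψ)·hL(T).
  T = 321.9 K: K = (1.724, 0.107), RR gives ψ = 0.242, H_out = 8.227 kJ/mol
  T = 365.7 K: K = (2.966, 0.199), RR gives ψ = 0.632, H_out = 28.877 kJ/mol
  T = 343.8 K: K = (2.301, 0.149), RR gives ψ = 0.493, H_out = 20.647 kJ/mol
  T = 332.9 K: K = (2.002, 0.127), RR gives ψ = 0.393, H_out = 15.399 kJ/mol
  T = 327.4 K: K = (1.860, 0.117), RR gives ψ = 0.327, H_out = 12.149 kJ/mol
  T = 324.6 K: K = (1.790, 0.112), RR gives ψ = 0.286, H_out = 10.255 kJ/mol
  T = 323.2 K: K = (1.756, 0.109), RR gives ψ = 0.264, H_out = 9.231 kJ/mol
Linear interpolation between T = 321.9 (H_out = 8.227) and T = 323.2 (H_out = 9.231) on hF = 9.198 gives T ≈ 323.2 K, at which ψ = 0.26.

T = 323.2 K, V/F = 0.26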